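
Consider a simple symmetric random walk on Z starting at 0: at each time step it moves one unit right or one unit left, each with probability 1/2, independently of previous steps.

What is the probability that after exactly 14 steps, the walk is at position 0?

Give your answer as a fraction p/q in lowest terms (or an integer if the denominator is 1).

Answer: 429/2048

Derivation:
To return to 0 after 14 steps: need exactly 7 steps of +1 and 7 of -1.
Favorable paths: C(14,7) = 3432
Total paths: 2^14 = 16384
P = 3432/16384 = 429/2048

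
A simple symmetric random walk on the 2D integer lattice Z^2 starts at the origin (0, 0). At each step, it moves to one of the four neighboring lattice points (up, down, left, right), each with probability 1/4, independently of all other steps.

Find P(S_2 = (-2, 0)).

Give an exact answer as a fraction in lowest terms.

Answer: 1/16

Derivation:
Let h be the number of horizontal steps (so 2-h are vertical). To end at (-2,0) need (h-2)/2 right-steps and ((2-h)+0)/2 up-steps.
Sum over h with 2 ≤ h ≤ 2, h ≡ 0 (mod 2), 2-h ≡ 0 (mod 2):
h=2: C(2,2)·C(2,0)·C(0,0) = 1·1·1 = 1
Total favorable: 1
Total paths: 4^2 = 16
P = 1/16 = 1/16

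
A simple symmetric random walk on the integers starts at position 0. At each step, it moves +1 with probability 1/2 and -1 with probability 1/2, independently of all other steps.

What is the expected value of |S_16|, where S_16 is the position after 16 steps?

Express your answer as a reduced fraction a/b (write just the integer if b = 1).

Answer: 6435/2048

Derivation:
S_16 takes values m ≡ 0 (mod 2) with |m| ≤ 16; P(S_16=m) = C(16,(16+m)/2)/2^16.
Total paths: 2^16 = 65536
Distribution: P(S=-16)=1/65536, P(S=-14)=16/65536, P(S=-12)=120/65536, P(S=-10)=560/65536, P(S=-8)=1820/65536, P(S=-6)=4368/65536, P(S=-4)=8008/65536, P(S=-2)=11440/65536, P(S=0)=12870/65536, P(S=2)=11440/65536, P(S=4)=8008/65536, P(S=6)=4368/65536, P(S=8)=1820/65536, P(S=10)=560/65536, P(S=12)=120/65536, P(S=14)=16/65536, P(S=16)=1/65536
E[|S_16|] = Σ_m |m|·P(S_16=m) = 205920/65536 = 6435/2048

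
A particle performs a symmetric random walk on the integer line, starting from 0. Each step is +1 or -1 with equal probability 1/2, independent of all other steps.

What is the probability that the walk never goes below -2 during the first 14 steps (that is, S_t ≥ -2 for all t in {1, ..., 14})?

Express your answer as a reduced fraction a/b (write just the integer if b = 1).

Answer: 4719/8192

Derivation:
Let f(t,s) = #length-t paths at position s with S_1..S_t all ≥ -2.
f(t,s) = f(t-1,s-1) + f(t-1,s+1) for s ≥ -2; f(t,s) = 0 for s < -2.
t=0: f(0,0)=1
t=1: f(1,-1)=1 f(1,1)=1
t=2: f(2,-2)=1 f(2,0)=2 f(2,2)=1
t=3: f(3,-1)=3 f(3,1)=3 f(3,3)=1
t=4: f(4,-2)=3 f(4,0)=6 f(4,2)=4 f(4,4)=1
t=5: f(5,-1)=9 f(5,1)=10 f(5,3)=5 f(5,5)=1
t=6: f(6,-2)=9 f(6,0)=19 f(6,2)=15 f(6,4)=6 f(6,6)=1
t=7: f(7,-1)=28 f(7,1)=34 f(7,3)=21 f(7,5)=7 f(7,7)=1
t=8: f(8,-2)=28 f(8,0)=62 f(8,2)=55 f(8,4)=28 f(8,6)=8 f(8,8)=1
t=9: f(9,-1)=90 f(9,1)=117 f(9,3)=83 f(9,5)=36 f(9,7)=9 f(9,9)=1
t=10: f(10,-2)=90 f(10,0)=207 f(10,2)=200 f(10,4)=119 f(10,6)=45 f(10,8)=10 f(10,10)=1
t=11: f(11,-1)=297 f(11,1)=407 f(11,3)=319 f(11,5)=164 f(11,7)=55 f(11,9)=11 f(11,11)=1
t=12: f(12,-2)=297 f(12,0)=704 f(12,2)=726 f(12,4)=483 f(12,6)=219 f(12,8)=66 f(12,10)=12 f(12,12)=1
t=13: f(13,-1)=1001 f(13,1)=1430 f(13,3)=1209 f(13,5)=702 f(13,7)=285 f(13,9)=78 f(13,11)=13 f(13,13)=1
t=14: f(14,-2)=1001 f(14,0)=2431 f(14,2)=2639 f(14,4)=1911 f(14,6)=987 f(14,8)=363 f(14,10)=91 f(14,12)=14 f(14,14)=1
Σ_s f(14,s) = 9438
P = 9438/16384 = 4719/8192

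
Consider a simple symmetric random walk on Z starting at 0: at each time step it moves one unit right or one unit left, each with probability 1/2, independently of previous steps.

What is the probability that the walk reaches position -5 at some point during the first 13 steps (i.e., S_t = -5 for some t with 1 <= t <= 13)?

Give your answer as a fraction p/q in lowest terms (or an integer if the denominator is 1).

Count via complement. Let g(t,s) = #length-t paths at position s with S_1..S_t all ≠ -5.
g(t,s) = g(t-1,s-1) + g(t-1,s+1) for s ≠ -5; g(t,-5) = 0.
t=0: g(0,0)=1
t=1: g(1,-1)=1 g(1,1)=1
t=2: g(2,-2)=1 g(2,0)=2 g(2,2)=1
t=3: g(3,-3)=1 g(3,-1)=3 g(3,1)=3 g(3,3)=1
t=4: g(4,-4)=1 g(4,-2)=4 g(4,0)=6 g(4,2)=4 g(4,4)=1
t=5: g(5,-3)=5 g(5,-1)=10 g(5,1)=10 g(5,3)=5 g(5,5)=1
t=6: g(6,-4)=5 g(6,-2)=15 g(6,0)=20 g(6,2)=15 g(6,4)=6 g(6,6)=1
t=7: g(7,-3)=20 g(7,-1)=35 g(7,1)=35 g(7,3)=21 g(7,5)=7 g(7,7)=1
t=8: g(8,-4)=20 g(8,-2)=55 g(8,0)=70 g(8,2)=56 g(8,4)=28 g(8,6)=8 g(8,8)=1
t=9: g(9,-3)=75 g(9,-1)=125 g(9,1)=126 g(9,3)=84 g(9,5)=36 g(9,7)=9 g(9,9)=1
t=10: g(10,-4)=75 g(10,-2)=200 g(10,0)=251 g(10,2)=210 g(10,4)=120 g(10,6)=45 g(10,8)=10 g(10,10)=1
t=11: g(11,-3)=275 g(11,-1)=451 g(11,1)=461 g(11,3)=330 g(11,5)=165 g(11,7)=55 g(11,9)=11 g(11,11)=1
t=12: g(12,-4)=275 g(12,-2)=726 g(12,0)=912 g(12,2)=791 g(12,4)=495 g(12,6)=220 g(12,8)=66 g(12,10)=12 g(12,12)=1
t=13: g(13,-3)=1001 g(13,-1)=1638 g(13,1)=1703 g(13,3)=1286 g(13,5)=715 g(13,7)=286 g(13,9)=78 g(13,11)=13 g(13,13)=1
Paths never hitting -5: Σ_s g(13,s) = 6721
Paths hitting -5: 2^13 - 6721 = 1471
P = 1471/8192 = 1471/8192

Answer: 1471/8192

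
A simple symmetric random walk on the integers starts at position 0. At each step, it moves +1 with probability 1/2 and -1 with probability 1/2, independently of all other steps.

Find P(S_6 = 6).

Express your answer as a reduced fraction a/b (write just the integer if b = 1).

To reach position 6 after 6 steps: need 6 steps of +1 and 0 of -1.
Favorable paths: C(6,6) = 1
Total paths: 2^6 = 64
P = 1/64 = 1/64

Answer: 1/64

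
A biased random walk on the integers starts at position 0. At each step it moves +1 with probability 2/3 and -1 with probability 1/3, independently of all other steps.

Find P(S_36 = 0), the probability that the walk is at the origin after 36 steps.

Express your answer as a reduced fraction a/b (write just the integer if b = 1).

Answer: 792997422694400/50031545098999707

Derivation:
To be at 0 after 36 steps: need exactly 18 steps of +1 and 18 of -1.
Number of such sequences: C(36,18) = 9075135300
Each has probability (2/3)^18 · (1/3)^18 = 262144/150094635296999121
P = 9075135300 · 262144/150094635296999121 = 792997422694400/50031545098999707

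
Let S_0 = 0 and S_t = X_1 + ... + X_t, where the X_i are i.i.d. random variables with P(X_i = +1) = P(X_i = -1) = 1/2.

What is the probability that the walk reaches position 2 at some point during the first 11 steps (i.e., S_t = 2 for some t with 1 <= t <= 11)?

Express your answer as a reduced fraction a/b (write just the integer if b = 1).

Count via complement. Let g(t,s) = #length-t paths at position s with S_1..S_t all ≠ 2.
g(t,s) = g(t-1,s-1) + g(t-1,s+1) for s ≠ 2; g(t,2) = 0.
t=0: g(0,0)=1
t=1: g(1,-1)=1 g(1,1)=1
t=2: g(2,-2)=1 g(2,0)=2
t=3: g(3,-3)=1 g(3,-1)=3 g(3,1)=2
t=4: g(4,-4)=1 g(4,-2)=4 g(4,0)=5
t=5: g(5,-5)=1 g(5,-3)=5 g(5,-1)=9 g(5,1)=5
t=6: g(6,-6)=1 g(6,-4)=6 g(6,-2)=14 g(6,0)=14
t=7: g(7,-7)=1 g(7,-5)=7 g(7,-3)=20 g(7,-1)=28 g(7,1)=14
t=8: g(8,-8)=1 g(8,-6)=8 g(8,-4)=27 g(8,-2)=48 g(8,0)=42
t=9: g(9,-9)=1 g(9,-7)=9 g(9,-5)=35 g(9,-3)=75 g(9,-1)=90 g(9,1)=42
t=10: g(10,-10)=1 g(10,-8)=10 g(10,-6)=44 g(10,-4)=110 g(10,-2)=165 g(10,0)=132
t=11: g(11,-11)=1 g(11,-9)=11 g(11,-7)=54 g(11,-5)=154 g(11,-3)=275 g(11,-1)=297 g(11,1)=132
Paths never hitting 2: Σ_s g(11,s) = 924
Paths hitting 2: 2^11 - 924 = 1124
P = 1124/2048 = 281/512

Answer: 281/512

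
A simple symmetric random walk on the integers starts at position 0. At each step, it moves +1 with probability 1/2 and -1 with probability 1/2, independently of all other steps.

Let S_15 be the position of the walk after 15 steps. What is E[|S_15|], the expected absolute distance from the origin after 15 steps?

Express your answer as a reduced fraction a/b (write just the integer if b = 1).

Answer: 6435/2048

Derivation:
S_15 takes values m ≡ 1 (mod 2) with |m| ≤ 15; P(S_15=m) = C(15,(15+m)/2)/2^15.
Total paths: 2^15 = 32768
Distribution: P(S=-15)=1/32768, P(S=-13)=15/32768, P(S=-11)=105/32768, P(S=-9)=455/32768, P(S=-7)=1365/32768, P(S=-5)=3003/32768, P(S=-3)=5005/32768, P(S=-1)=6435/32768, P(S=1)=6435/32768, P(S=3)=5005/32768, P(S=5)=3003/32768, P(S=7)=1365/32768, P(S=9)=455/32768, P(S=11)=105/32768, P(S=13)=15/32768, P(S=15)=1/32768
E[|S_15|] = Σ_m |m|·P(S_15=m) = 102960/32768 = 6435/2048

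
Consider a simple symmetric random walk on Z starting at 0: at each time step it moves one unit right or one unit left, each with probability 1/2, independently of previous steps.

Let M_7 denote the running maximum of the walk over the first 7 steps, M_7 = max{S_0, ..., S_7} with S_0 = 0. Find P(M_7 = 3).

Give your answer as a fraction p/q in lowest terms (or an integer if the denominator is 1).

Answer: 21/128

Derivation:
Let M_7 = max(S_0,...,S_7). Use the reflection principle: for j ≥ 1, #{paths with M_7 ≥ j} = #{S_7 ≥ j} + #{S_7 ≥ j+1}.
By reflection, #{M_7 ≥ 3} = #{S_7 ≥ 3} + #{S_7 ≥ 4} = 29 + 8 = 37.
#{M_7 ≥ 4} = #{S_7 ≥ 4} + #{S_7 ≥ 5} = 8 + 8 = 16.
#{M_7 = 3} = 37 - 16 = 21.
P(M_7 = 3) = 21/128 = 21/128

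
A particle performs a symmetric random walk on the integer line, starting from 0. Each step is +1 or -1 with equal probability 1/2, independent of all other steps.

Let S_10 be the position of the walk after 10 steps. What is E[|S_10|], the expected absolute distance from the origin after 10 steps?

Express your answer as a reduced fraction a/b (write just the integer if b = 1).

S_10 takes values m ≡ 0 (mod 2) with |m| ≤ 10; P(S_10=m) = C(10,(10+m)/2)/2^10.
Total paths: 2^10 = 1024
Distribution: P(S=-10)=1/1024, P(S=-8)=10/1024, P(S=-6)=45/1024, P(S=-4)=120/1024, P(S=-2)=210/1024, P(S=0)=252/1024, P(S=2)=210/1024, P(S=4)=120/1024, P(S=6)=45/1024, P(S=8)=10/1024, P(S=10)=1/1024
E[|S_10|] = Σ_m |m|·P(S_10=m) = 2520/1024 = 315/128

Answer: 315/128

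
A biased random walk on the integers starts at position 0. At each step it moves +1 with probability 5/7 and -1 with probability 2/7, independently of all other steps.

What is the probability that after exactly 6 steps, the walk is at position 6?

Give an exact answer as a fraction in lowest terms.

Answer: 15625/117649

Derivation:
To reach position 6 after 6 steps: need 6 steps of +1 and 0 steps of -1.
Number of such sequences: C(6,6) = 1
Each has probability (5/7)^6 · (2/7)^0 = 15625/117649
P = 1 · 15625/117649 = 15625/117649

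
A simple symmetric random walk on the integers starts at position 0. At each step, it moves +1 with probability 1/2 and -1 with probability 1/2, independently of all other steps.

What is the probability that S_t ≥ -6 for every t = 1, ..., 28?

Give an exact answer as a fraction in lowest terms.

Answer: 109396395/134217728

Derivation:
Let f(t,s) = #length-t paths at position s with S_1..S_t all ≥ -6.
f(t,s) = f(t-1,s-1) + f(t-1,s+1) for s ≥ -6; f(t,s) = 0 for s < -6.
t=0: f(0,0)=1
t=1: f(1,-1)=1 f(1,1)=1
t=2: f(2,-2)=1 f(2,0)=2 f(2,2)=1
t=3: f(3,-3)=1 f(3,-1)=3 f(3,1)=3 f(3,3)=1
t=4: f(4,-4)=1 f(4,-2)=4 f(4,0)=6 f(4,2)=4 f(4,4)=1
t=5: f(5,-5)=1 f(5,-3)=5 f(5,-1)=10 f(5,1)=10 f(5,3)=5 f(5,5)=1
t=6: f(6,-6)=1 f(6,-4)=6 f(6,-2)=15 f(6,0)=20 f(6,2)=15 f(6,4)=6 f(6,6)=1
t=7: f(7,-5)=7 f(7,-3)=21 f(7,-1)=35 f(7,1)=35 f(7,3)=21 f(7,5)=7 f(7,7)=1
t=8: f(8,-6)=7 f(8,-4)=28 f(8,-2)=56 f(8,0)=70 f(8,2)=56 f(8,4)=28 f(8,6)=8 f(8,8)=1
t=9: f(9,-5)=35 f(9,-3)=84 f(9,-1)=126 f(9,1)=126 f(9,3)=84 f(9,5)=36 f(9,7)=9 f(9,9)=1
t=10: f(10,-6)=35 f(10,-4)=119 f(10,-2)=210 f(10,0)=252 f(10,2)=210 f(10,4)=120 f(10,6)=45 f(10,8)=10 f(10,10)=1
t=11: f(11,-5)=154 f(11,-3)=329 f(11,-1)=462 f(11,1)=462 f(11,3)=330 f(11,5)=165 f(11,7)=55 f(11,9)=11 f(11,11)=1
t=12: f(12,-6)=154 f(12,-4)=483 f(12,-2)=791 f(12,0)=924 f(12,2)=792 f(12,4)=495 f(12,6)=220 f(12,8)=66 f(12,10)=12 f(12,12)=1
t=13: f(13,-5)=637 f(13,-3)=1274 f(13,-1)=1715 f(13,1)=1716 f(13,3)=1287 f(13,5)=715 f(13,7)=286 f(13,9)=78 f(13,11)=13 f(13,13)=1
t=14: f(14,-6)=637 f(14,-4)=1911 f(14,-2)=2989 f(14,0)=3431 f(14,2)=3003 f(14,4)=2002 f(14,6)=1001 f(14,8)=364 f(14,10)=91 f(14,12)=14 f(14,14)=1
t=15: f(15,-5)=2548 f(15,-3)=4900 f(15,-1)=6420 f(15,1)=6434 f(15,3)=5005 f(15,5)=3003 f(15,7)=1365 f(15,9)=455 f(15,11)=105 f(15,13)=15 f(15,15)=1
t=16: f(16,-6)=2548 f(16,-4)=7448 f(16,-2)=11320 f(16,0)=12854 f(16,2)=11439 f(16,4)=8008 f(16,6)=4368 f(16,8)=1820 f(16,10)=560 f(16,12)=120 f(16,14)=16 f(16,16)=1
t=17: f(17,-5)=9996 f(17,-3)=18768 f(17,-1)=24174 f(17,1)=24293 f(17,3)=19447 f(17,5)=12376 f(17,7)=6188 f(17,9)=2380 f(17,11)=680 f(17,13)=136 f(17,15)=17 f(17,17)=1
t=18: f(18,-6)=9996 f(18,-4)=28764 f(18,-2)=42942 f(18,0)=48467 f(18,2)=43740 f(18,4)=31823 f(18,6)=18564 f(18,8)=8568 f(18,10)=3060 f(18,12)=816 f(18,14)=153 f(18,16)=18 f(18,18)=1
t=19: f(19,-5)=38760 f(19,-3)=71706 f(19,-1)=91409 f(19,1)=92207 f(19,3)=75563 f(19,5)=50387 f(19,7)=27132 f(19,9)=11628 f(19,11)=3876 f(19,13)=969 f(19,15)=171 f(19,17)=19 f(19,19)=1
t=20: f(20,-6)=38760 f(20,-4)=110466 f(20,-2)=163115 f(20,0)=183616 f(20,2)=167770 f(20,4)=125950 f(20,6)=77519 f(20,8)=38760 f(20,10)=15504 f(20,12)=4845 f(20,14)=1140 f(20,16)=190 f(20,18)=20 f(20,20)=1
t=21: f(21,-5)=149226 f(21,-3)=273581 f(21,-1)=346731 f(21,1)=351386 f(21,3)=293720 f(21,5)=203469 f(21,7)=116279 f(21,9)=54264 f(21,11)=20349 f(21,13)=5985 f(21,15)=1330 f(21,17)=210 f(21,19)=21 f(21,21)=1
t=22: f(22,-6)=149226 f(22,-4)=422807 f(22,-2)=620312 f(22,0)=698117 f(22,2)=645106 f(22,4)=497189 f(22,6)=319748 f(22,8)=170543 f(22,10)=74613 f(22,12)=26334 f(22,14)=7315 f(22,16)=1540 f(22,18)=231 f(22,20)=22 f(22,22)=1
t=23: f(23,-5)=572033 f(23,-3)=1043119 f(23,-1)=1318429 f(23,1)=1343223 f(23,3)=1142295 f(23,5)=816937 f(23,7)=490291 f(23,9)=245156 f(23,11)=100947 f(23,13)=33649 f(23,15)=8855 f(23,17)=1771 f(23,19)=253 f(23,21)=23 f(23,23)=1
t=24: f(24,-6)=572033 f(24,-4)=1615152 f(24,-2)=2361548 f(24,0)=2661652 f(24,2)=2485518 f(24,4)=1959232 f(24,6)=1307228 f(24,8)=735447 f(24,10)=346103 f(24,12)=134596 f(24,14)=42504 f(24,16)=10626 f(24,18)=2024 f(24,20)=276 f(24,22)=24 f(24,24)=1
t=25: f(25,-5)=2187185 f(25,-3)=3976700 f(25,-1)=5023200 f(25,1)=5147170 f(25,3)=4444750 f(25,5)=3266460 f(25,7)=2042675 f(25,9)=1081550 f(25,11)=480699 f(25,13)=177100 f(25,15)=53130 f(25,17)=12650 f(25,19)=2300 f(25,21)=300 f(25,23)=25 f(25,25)=1
t=26: f(26,-6)=2187185 f(26,-4)=6163885 f(26,-2)=8999900 f(26,0)=10170370 f(26,2)=9591920 f(26,4)=7711210 f(26,6)=5309135 f(26,8)=3124225 f(26,10)=1562249 f(26,12)=657799 f(26,14)=230230 f(26,16)=65780 f(26,18)=14950 f(26,20)=2600 f(26,22)=325 f(26,24)=26 f(26,26)=1
t=27: f(27,-5)=8351070 f(27,-3)=15163785 f(27,-1)=19170270 f(27,1)=19762290 f(27,3)=17303130 f(27,5)=13020345 f(27,7)=8433360 f(27,9)=4686474 f(27,11)=2220048 f(27,13)=888029 f(27,15)=296010 f(27,17)=80730 f(27,19)=17550 f(27,21)=2925 f(27,23)=351 f(27,25)=27 f(27,27)=1
t=28: f(28,-6)=8351070 f(28,-4)=23514855 f(28,-2)=34334055 f(28,0)=38932560 f(28,2)=37065420 f(28,4)=30323475 f(28,6)=21453705 f(28,8)=13119834 f(28,10)=6906522 f(28,12)=3108077 f(28,14)=1184039 f(28,16)=376740 f(28,18)=98280 f(28,20)=20475 f(28,22)=3276 f(28,24)=378 f(28,26)=28 f(28,28)=1
Σ_s f(28,s) = 218792790
P = 218792790/268435456 = 109396395/134217728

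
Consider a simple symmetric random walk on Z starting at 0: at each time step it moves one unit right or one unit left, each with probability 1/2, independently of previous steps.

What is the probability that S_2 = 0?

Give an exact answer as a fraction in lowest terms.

Answer: 1/2

Derivation:
To return to 0 after 2 steps: need exactly 1 step of +1 and 1 of -1.
Favorable paths: C(2,1) = 2
Total paths: 2^2 = 4
P = 2/4 = 1/2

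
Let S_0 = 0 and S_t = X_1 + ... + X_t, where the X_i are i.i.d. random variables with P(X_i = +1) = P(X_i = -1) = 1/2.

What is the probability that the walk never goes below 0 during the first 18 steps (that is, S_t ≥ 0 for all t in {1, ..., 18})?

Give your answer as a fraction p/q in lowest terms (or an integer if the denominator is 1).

Let f(t,s) = #length-t paths at position s with S_1..S_t all ≥ 0.
f(t,s) = f(t-1,s-1) + f(t-1,s+1) for s ≥ 0; f(t,s) = 0 for s < 0.
t=0: f(0,0)=1
t=1: f(1,1)=1
t=2: f(2,0)=1 f(2,2)=1
t=3: f(3,1)=2 f(3,3)=1
t=4: f(4,0)=2 f(4,2)=3 f(4,4)=1
t=5: f(5,1)=5 f(5,3)=4 f(5,5)=1
t=6: f(6,0)=5 f(6,2)=9 f(6,4)=5 f(6,6)=1
t=7: f(7,1)=14 f(7,3)=14 f(7,5)=6 f(7,7)=1
t=8: f(8,0)=14 f(8,2)=28 f(8,4)=20 f(8,6)=7 f(8,8)=1
t=9: f(9,1)=42 f(9,3)=48 f(9,5)=27 f(9,7)=8 f(9,9)=1
t=10: f(10,0)=42 f(10,2)=90 f(10,4)=75 f(10,6)=35 f(10,8)=9 f(10,10)=1
t=11: f(11,1)=132 f(11,3)=165 f(11,5)=110 f(11,7)=44 f(11,9)=10 f(11,11)=1
t=12: f(12,0)=132 f(12,2)=297 f(12,4)=275 f(12,6)=154 f(12,8)=54 f(12,10)=11 f(12,12)=1
t=13: f(13,1)=429 f(13,3)=572 f(13,5)=429 f(13,7)=208 f(13,9)=65 f(13,11)=12 f(13,13)=1
t=14: f(14,0)=429 f(14,2)=1001 f(14,4)=1001 f(14,6)=637 f(14,8)=273 f(14,10)=77 f(14,12)=13 f(14,14)=1
t=15: f(15,1)=1430 f(15,3)=2002 f(15,5)=1638 f(15,7)=910 f(15,9)=350 f(15,11)=90 f(15,13)=14 f(15,15)=1
t=16: f(16,0)=1430 f(16,2)=3432 f(16,4)=3640 f(16,6)=2548 f(16,8)=1260 f(16,10)=440 f(16,12)=104 f(16,14)=15 f(16,16)=1
t=17: f(17,1)=4862 f(17,3)=7072 f(17,5)=6188 f(17,7)=3808 f(17,9)=1700 f(17,11)=544 f(17,13)=119 f(17,15)=16 f(17,17)=1
t=18: f(18,0)=4862 f(18,2)=11934 f(18,4)=13260 f(18,6)=9996 f(18,8)=5508 f(18,10)=2244 f(18,12)=663 f(18,14)=135 f(18,16)=17 f(18,18)=1
Σ_s f(18,s) = 48620
P = 48620/262144 = 12155/65536

Answer: 12155/65536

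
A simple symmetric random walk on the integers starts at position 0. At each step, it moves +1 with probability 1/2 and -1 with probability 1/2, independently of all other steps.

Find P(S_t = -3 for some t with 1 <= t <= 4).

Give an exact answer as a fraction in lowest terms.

Answer: 1/8

Derivation:
Count via complement. Let g(t,s) = #length-t paths at position s with S_1..S_t all ≠ -3.
g(t,s) = g(t-1,s-1) + g(t-1,s+1) for s ≠ -3; g(t,-3) = 0.
t=0: g(0,0)=1
t=1: g(1,-1)=1 g(1,1)=1
t=2: g(2,-2)=1 g(2,0)=2 g(2,2)=1
t=3: g(3,-1)=3 g(3,1)=3 g(3,3)=1
t=4: g(4,-2)=3 g(4,0)=6 g(4,2)=4 g(4,4)=1
Paths never hitting -3: Σ_s g(4,s) = 14
Paths hitting -3: 2^4 - 14 = 2
P = 2/16 = 1/8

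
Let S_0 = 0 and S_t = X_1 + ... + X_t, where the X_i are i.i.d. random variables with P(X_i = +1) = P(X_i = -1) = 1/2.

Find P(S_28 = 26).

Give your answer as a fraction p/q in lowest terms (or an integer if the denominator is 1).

To reach position 26 after 28 steps: need 27 steps of +1 and 1 of -1.
Favorable paths: C(28,27) = 28
Total paths: 2^28 = 268435456
P = 28/268435456 = 7/67108864

Answer: 7/67108864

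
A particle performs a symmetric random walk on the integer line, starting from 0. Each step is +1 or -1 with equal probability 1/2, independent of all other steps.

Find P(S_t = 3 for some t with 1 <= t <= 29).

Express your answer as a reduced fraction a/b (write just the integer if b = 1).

Count via complement. Let g(t,s) = #length-t paths at position s with S_1..S_t all ≠ 3.
g(t,s) = g(t-1,s-1) + g(t-1,s+1) for s ≠ 3; g(t,3) = 0.
t=0: g(0,0)=1
t=1: g(1,-1)=1 g(1,1)=1
t=2: g(2,-2)=1 g(2,0)=2 g(2,2)=1
t=3: g(3,-3)=1 g(3,-1)=3 g(3,1)=3
t=4: g(4,-4)=1 g(4,-2)=4 g(4,0)=6 g(4,2)=3
t=5: g(5,-5)=1 g(5,-3)=5 g(5,-1)=10 g(5,1)=9
t=6: g(6,-6)=1 g(6,-4)=6 g(6,-2)=15 g(6,0)=19 g(6,2)=9
t=7: g(7,-7)=1 g(7,-5)=7 g(7,-3)=21 g(7,-1)=34 g(7,1)=28
t=8: g(8,-8)=1 g(8,-6)=8 g(8,-4)=28 g(8,-2)=55 g(8,0)=62 g(8,2)=28
t=9: g(9,-9)=1 g(9,-7)=9 g(9,-5)=36 g(9,-3)=83 g(9,-1)=117 g(9,1)=90
t=10: g(10,-10)=1 g(10,-8)=10 g(10,-6)=45 g(10,-4)=119 g(10,-2)=200 g(10,0)=207 g(10,2)=90
t=11: g(11,-11)=1 g(11,-9)=11 g(11,-7)=55 g(11,-5)=164 g(11,-3)=319 g(11,-1)=407 g(11,1)=297
t=12: g(12,-12)=1 g(12,-10)=12 g(12,-8)=66 g(12,-6)=219 g(12,-4)=483 g(12,-2)=726 g(12,0)=704 g(12,2)=297
t=13: g(13,-13)=1 g(13,-11)=13 g(13,-9)=78 g(13,-7)=285 g(13,-5)=702 g(13,-3)=1209 g(13,-1)=1430 g(13,1)=1001
t=14: g(14,-14)=1 g(14,-12)=14 g(14,-10)=91 g(14,-8)=363 g(14,-6)=987 g(14,-4)=1911 g(14,-2)=2639 g(14,0)=2431 g(14,2)=1001
t=15: g(15,-15)=1 g(15,-13)=15 g(15,-11)=105 g(15,-9)=454 g(15,-7)=1350 g(15,-5)=2898 g(15,-3)=4550 g(15,-1)=5070 g(15,1)=3432
t=16: g(16,-16)=1 g(16,-14)=16 g(16,-12)=120 g(16,-10)=559 g(16,-8)=1804 g(16,-6)=4248 g(16,-4)=7448 g(16,-2)=9620 g(16,0)=8502 g(16,2)=3432
t=17: g(17,-17)=1 g(17,-15)=17 g(17,-13)=136 g(17,-11)=679 g(17,-9)=2363 g(17,-7)=6052 g(17,-5)=11696 g(17,-3)=17068 g(17,-1)=18122 g(17,1)=11934
t=18: g(18,-18)=1 g(18,-16)=18 g(18,-14)=153 g(18,-12)=815 g(18,-10)=3042 g(18,-8)=8415 g(18,-6)=17748 g(18,-4)=28764 g(18,-2)=35190 g(18,0)=30056 g(18,2)=11934
t=19: g(19,-19)=1 g(19,-17)=19 g(19,-15)=171 g(19,-13)=968 g(19,-11)=3857 g(19,-9)=11457 g(19,-7)=26163 g(19,-5)=46512 g(19,-3)=63954 g(19,-1)=65246 g(19,1)=41990
t=20: g(20,-20)=1 g(20,-18)=20 g(20,-16)=190 g(20,-14)=1139 g(20,-12)=4825 g(20,-10)=15314 g(20,-8)=37620 g(20,-6)=72675 g(20,-4)=110466 g(20,-2)=129200 g(20,0)=107236 g(20,2)=41990
t=21: g(21,-21)=1 g(21,-19)=21 g(21,-17)=210 g(21,-15)=1329 g(21,-13)=5964 g(21,-11)=20139 g(21,-9)=52934 g(21,-7)=110295 g(21,-5)=183141 g(21,-3)=239666 g(21,-1)=236436 g(21,1)=149226
t=22: g(22,-22)=1 g(22,-20)=22 g(22,-18)=231 g(22,-16)=1539 g(22,-14)=7293 g(22,-12)=26103 g(22,-10)=73073 g(22,-8)=163229 g(22,-6)=293436 g(22,-4)=422807 g(22,-2)=476102 g(22,0)=385662 g(22,2)=149226
t=23: g(23,-23)=1 g(23,-21)=23 g(23,-19)=253 g(23,-17)=1770 g(23,-15)=8832 g(23,-13)=33396 g(23,-11)=99176 g(23,-9)=236302 g(23,-7)=456665 g(23,-5)=716243 g(23,-3)=898909 g(23,-1)=861764 g(23,1)=534888
t=24: g(24,-24)=1 g(24,-22)=24 g(24,-20)=276 g(24,-18)=2023 g(24,-16)=10602 g(24,-14)=42228 g(24,-12)=132572 g(24,-10)=335478 g(24,-8)=692967 g(24,-6)=1172908 g(24,-4)=1615152 g(24,-2)=1760673 g(24,0)=1396652 g(24,2)=534888
t=25: g(25,-25)=1 g(25,-23)=25 g(25,-21)=300 g(25,-19)=2299 g(25,-17)=12625 g(25,-15)=52830 g(25,-13)=174800 g(25,-11)=468050 g(25,-9)=1028445 g(25,-7)=1865875 g(25,-5)=2788060 g(25,-3)=3375825 g(25,-1)=3157325 g(25,1)=1931540
t=26: g(26,-26)=1 g(26,-24)=26 g(26,-22)=325 g(26,-20)=2599 g(26,-18)=14924 g(26,-16)=65455 g(26,-14)=227630 g(26,-12)=642850 g(26,-10)=1496495 g(26,-8)=2894320 g(26,-6)=4653935 g(26,-4)=6163885 g(26,-2)=6533150 g(26,0)=5088865 g(26,2)=1931540
t=27: g(27,-27)=1 g(27,-25)=27 g(27,-23)=351 g(27,-21)=2924 g(27,-19)=17523 g(27,-17)=80379 g(27,-15)=293085 g(27,-13)=870480 g(27,-11)=2139345 g(27,-9)=4390815 g(27,-7)=7548255 g(27,-5)=10817820 g(27,-3)=12697035 g(27,-1)=11622015 g(27,1)=7020405
t=28: g(28,-28)=1 g(28,-26)=28 g(28,-24)=378 g(28,-22)=3275 g(28,-20)=20447 g(28,-18)=97902 g(28,-16)=373464 g(28,-14)=1163565 g(28,-12)=3009825 g(28,-10)=6530160 g(28,-8)=11939070 g(28,-6)=18366075 g(28,-4)=23514855 g(28,-2)=24319050 g(28,0)=18642420 g(28,2)=7020405
t=29: g(29,-29)=1 g(29,-27)=29 g(29,-25)=406 g(29,-23)=3653 g(29,-21)=23722 g(29,-19)=118349 g(29,-17)=471366 g(29,-15)=1537029 g(29,-13)=4173390 g(29,-11)=9539985 g(29,-9)=18469230 g(29,-7)=30305145 g(29,-5)=41880930 g(29,-3)=47833905 g(29,-1)=42961470 g(29,1)=25662825
Paths never hitting 3: Σ_s g(29,s) = 222981435
Paths hitting 3: 2^29 - 222981435 = 313889477
P = 313889477/536870912 = 313889477/536870912

Answer: 313889477/536870912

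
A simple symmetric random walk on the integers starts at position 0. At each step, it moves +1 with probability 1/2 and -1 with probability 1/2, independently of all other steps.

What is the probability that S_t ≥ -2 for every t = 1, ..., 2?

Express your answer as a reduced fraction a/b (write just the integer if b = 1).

Answer: 1

Derivation:
Let f(t,s) = #length-t paths at position s with S_1..S_t all ≥ -2.
f(t,s) = f(t-1,s-1) + f(t-1,s+1) for s ≥ -2; f(t,s) = 0 for s < -2.
t=0: f(0,0)=1
t=1: f(1,-1)=1 f(1,1)=1
t=2: f(2,-2)=1 f(2,0)=2 f(2,2)=1
Σ_s f(2,s) = 4
P = 4/4 = 1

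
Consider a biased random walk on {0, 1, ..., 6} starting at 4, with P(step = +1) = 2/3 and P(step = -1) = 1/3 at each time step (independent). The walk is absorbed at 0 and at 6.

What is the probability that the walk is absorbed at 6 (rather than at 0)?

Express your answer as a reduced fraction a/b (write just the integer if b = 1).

Biased walk: p = 2/3, q = 1/3, r = q/p = 1/2
Gambler's ruin: P(hit 6 before 0 | start at 4) = (1 - r^a)/(1 - r^N)
r^4 = 1/16; r^6 = 1/64
P = (1 - 1/16) / (1 - 1/64) = 15/16 / 63/64 = 20/21

Answer: 20/21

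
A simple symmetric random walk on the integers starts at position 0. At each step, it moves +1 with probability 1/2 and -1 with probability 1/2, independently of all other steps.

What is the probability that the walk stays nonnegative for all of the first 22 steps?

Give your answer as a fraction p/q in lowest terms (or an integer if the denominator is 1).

Let f(t,s) = #length-t paths at position s with S_1..S_t all ≥ 0.
f(t,s) = f(t-1,s-1) + f(t-1,s+1) for s ≥ 0; f(t,s) = 0 for s < 0.
t=0: f(0,0)=1
t=1: f(1,1)=1
t=2: f(2,0)=1 f(2,2)=1
t=3: f(3,1)=2 f(3,3)=1
t=4: f(4,0)=2 f(4,2)=3 f(4,4)=1
t=5: f(5,1)=5 f(5,3)=4 f(5,5)=1
t=6: f(6,0)=5 f(6,2)=9 f(6,4)=5 f(6,6)=1
t=7: f(7,1)=14 f(7,3)=14 f(7,5)=6 f(7,7)=1
t=8: f(8,0)=14 f(8,2)=28 f(8,4)=20 f(8,6)=7 f(8,8)=1
t=9: f(9,1)=42 f(9,3)=48 f(9,5)=27 f(9,7)=8 f(9,9)=1
t=10: f(10,0)=42 f(10,2)=90 f(10,4)=75 f(10,6)=35 f(10,8)=9 f(10,10)=1
t=11: f(11,1)=132 f(11,3)=165 f(11,5)=110 f(11,7)=44 f(11,9)=10 f(11,11)=1
t=12: f(12,0)=132 f(12,2)=297 f(12,4)=275 f(12,6)=154 f(12,8)=54 f(12,10)=11 f(12,12)=1
t=13: f(13,1)=429 f(13,3)=572 f(13,5)=429 f(13,7)=208 f(13,9)=65 f(13,11)=12 f(13,13)=1
t=14: f(14,0)=429 f(14,2)=1001 f(14,4)=1001 f(14,6)=637 f(14,8)=273 f(14,10)=77 f(14,12)=13 f(14,14)=1
t=15: f(15,1)=1430 f(15,3)=2002 f(15,5)=1638 f(15,7)=910 f(15,9)=350 f(15,11)=90 f(15,13)=14 f(15,15)=1
t=16: f(16,0)=1430 f(16,2)=3432 f(16,4)=3640 f(16,6)=2548 f(16,8)=1260 f(16,10)=440 f(16,12)=104 f(16,14)=15 f(16,16)=1
t=17: f(17,1)=4862 f(17,3)=7072 f(17,5)=6188 f(17,7)=3808 f(17,9)=1700 f(17,11)=544 f(17,13)=119 f(17,15)=16 f(17,17)=1
t=18: f(18,0)=4862 f(18,2)=11934 f(18,4)=13260 f(18,6)=9996 f(18,8)=5508 f(18,10)=2244 f(18,12)=663 f(18,14)=135 f(18,16)=17 f(18,18)=1
t=19: f(19,1)=16796 f(19,3)=25194 f(19,5)=23256 f(19,7)=15504 f(19,9)=7752 f(19,11)=2907 f(19,13)=798 f(19,15)=152 f(19,17)=18 f(19,19)=1
t=20: f(20,0)=16796 f(20,2)=41990 f(20,4)=48450 f(20,6)=38760 f(20,8)=23256 f(20,10)=10659 f(20,12)=3705 f(20,14)=950 f(20,16)=170 f(20,18)=19 f(20,20)=1
t=21: f(21,1)=58786 f(21,3)=90440 f(21,5)=87210 f(21,7)=62016 f(21,9)=33915 f(21,11)=14364 f(21,13)=4655 f(21,15)=1120 f(21,17)=189 f(21,19)=20 f(21,21)=1
t=22: f(22,0)=58786 f(22,2)=149226 f(22,4)=177650 f(22,6)=149226 f(22,8)=95931 f(22,10)=48279 f(22,12)=19019 f(22,14)=5775 f(22,16)=1309 f(22,18)=209 f(22,20)=21 f(22,22)=1
Σ_s f(22,s) = 705432
P = 705432/4194304 = 88179/524288

Answer: 88179/524288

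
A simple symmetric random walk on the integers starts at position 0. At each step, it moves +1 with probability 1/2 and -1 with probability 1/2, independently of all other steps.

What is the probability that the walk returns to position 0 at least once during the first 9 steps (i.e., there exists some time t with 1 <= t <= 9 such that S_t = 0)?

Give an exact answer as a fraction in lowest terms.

Count via complement. Let g(t,s) = #length-t paths at position s with S_1..S_t all ≠ 0.
g(t,s) = g(t-1,s-1) + g(t-1,s+1) for s ≠ 0; g(t,0) = 0.
t=0: g(0,0)=1
t=1: g(1,-1)=1 g(1,1)=1
t=2: g(2,-2)=1 g(2,2)=1
t=3: g(3,-3)=1 g(3,-1)=1 g(3,1)=1 g(3,3)=1
t=4: g(4,-4)=1 g(4,-2)=2 g(4,2)=2 g(4,4)=1
t=5: g(5,-5)=1 g(5,-3)=3 g(5,-1)=2 g(5,1)=2 g(5,3)=3 g(5,5)=1
t=6: g(6,-6)=1 g(6,-4)=4 g(6,-2)=5 g(6,2)=5 g(6,4)=4 g(6,6)=1
t=7: g(7,-7)=1 g(7,-5)=5 g(7,-3)=9 g(7,-1)=5 g(7,1)=5 g(7,3)=9 g(7,5)=5 g(7,7)=1
t=8: g(8,-8)=1 g(8,-6)=6 g(8,-4)=14 g(8,-2)=14 g(8,2)=14 g(8,4)=14 g(8,6)=6 g(8,8)=1
t=9: g(9,-9)=1 g(9,-7)=7 g(9,-5)=20 g(9,-3)=28 g(9,-1)=14 g(9,1)=14 g(9,3)=28 g(9,5)=20 g(9,7)=7 g(9,9)=1
Paths never hitting 0: Σ_s g(9,s) = 140
Paths hitting 0: 2^9 - 140 = 372
P = 372/512 = 93/128

Answer: 93/128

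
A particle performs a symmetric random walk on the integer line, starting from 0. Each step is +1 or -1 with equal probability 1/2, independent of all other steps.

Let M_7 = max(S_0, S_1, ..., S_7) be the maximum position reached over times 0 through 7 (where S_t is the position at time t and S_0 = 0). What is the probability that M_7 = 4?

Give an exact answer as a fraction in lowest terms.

Answer: 7/128

Derivation:
Let M_7 = max(S_0,...,S_7). Use the reflection principle: for j ≥ 1, #{paths with M_7 ≥ j} = #{S_7 ≥ j} + #{S_7 ≥ j+1}.
By reflection, #{M_7 ≥ 4} = #{S_7 ≥ 4} + #{S_7 ≥ 5} = 8 + 8 = 16.
#{M_7 ≥ 5} = #{S_7 ≥ 5} + #{S_7 ≥ 6} = 8 + 1 = 9.
#{M_7 = 4} = 16 - 9 = 7.
P(M_7 = 4) = 7/128 = 7/128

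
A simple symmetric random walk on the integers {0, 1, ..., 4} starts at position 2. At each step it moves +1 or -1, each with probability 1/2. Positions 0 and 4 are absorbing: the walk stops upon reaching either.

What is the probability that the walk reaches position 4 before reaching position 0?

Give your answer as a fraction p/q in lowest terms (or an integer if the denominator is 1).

Symmetric walk (p = 1/2): the harmonic-function argument gives P(hit 4 before 0 | start at 2) = a/N.
P = 2/4 = 1/2

Answer: 1/2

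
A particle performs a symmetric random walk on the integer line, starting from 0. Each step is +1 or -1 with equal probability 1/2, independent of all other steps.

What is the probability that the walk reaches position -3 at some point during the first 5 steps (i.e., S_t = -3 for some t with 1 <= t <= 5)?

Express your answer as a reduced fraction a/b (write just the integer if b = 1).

Answer: 7/32

Derivation:
Count via complement. Let g(t,s) = #length-t paths at position s with S_1..S_t all ≠ -3.
g(t,s) = g(t-1,s-1) + g(t-1,s+1) for s ≠ -3; g(t,-3) = 0.
t=0: g(0,0)=1
t=1: g(1,-1)=1 g(1,1)=1
t=2: g(2,-2)=1 g(2,0)=2 g(2,2)=1
t=3: g(3,-1)=3 g(3,1)=3 g(3,3)=1
t=4: g(4,-2)=3 g(4,0)=6 g(4,2)=4 g(4,4)=1
t=5: g(5,-1)=9 g(5,1)=10 g(5,3)=5 g(5,5)=1
Paths never hitting -3: Σ_s g(5,s) = 25
Paths hitting -3: 2^5 - 25 = 7
P = 7/32 = 7/32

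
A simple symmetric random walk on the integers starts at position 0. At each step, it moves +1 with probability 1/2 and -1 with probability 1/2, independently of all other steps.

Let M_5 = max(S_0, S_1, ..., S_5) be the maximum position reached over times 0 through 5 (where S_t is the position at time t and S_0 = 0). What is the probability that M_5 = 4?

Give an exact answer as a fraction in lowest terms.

Let M_5 = max(S_0,...,S_5). Use the reflection principle: for j ≥ 1, #{paths with M_5 ≥ j} = #{S_5 ≥ j} + #{S_5 ≥ j+1}.
By reflection, #{M_5 ≥ 4} = #{S_5 ≥ 4} + #{S_5 ≥ 5} = 1 + 1 = 2.
#{M_5 ≥ 5} = #{S_5 ≥ 5} + #{S_5 ≥ 6} = 1 + 0 = 1.
#{M_5 = 4} = 2 - 1 = 1.
P(M_5 = 4) = 1/32 = 1/32

Answer: 1/32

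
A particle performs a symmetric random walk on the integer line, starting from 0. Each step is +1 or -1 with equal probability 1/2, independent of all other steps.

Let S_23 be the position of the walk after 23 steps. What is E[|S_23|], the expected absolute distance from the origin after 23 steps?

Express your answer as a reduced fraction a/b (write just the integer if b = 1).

Answer: 2028117/524288

Derivation:
S_23 takes values m ≡ 1 (mod 2) with |m| ≤ 23; P(S_23=m) = C(23,(23+m)/2)/2^23.
Total paths: 2^23 = 8388608
Distribution: P(S=-23)=1/8388608, P(S=-21)=23/8388608, P(S=-19)=253/8388608, P(S=-17)=1771/8388608, P(S=-15)=8855/8388608, P(S=-13)=33649/8388608, P(S=-11)=100947/8388608, P(S=-9)=245157/8388608, P(S=-7)=490314/8388608, P(S=-5)=817190/8388608, P(S=-3)=1144066/8388608, P(S=-1)=1352078/8388608, P(S=1)=1352078/8388608, P(S=3)=1144066/8388608, P(S=5)=817190/8388608, P(S=7)=490314/8388608, P(S=9)=245157/8388608, P(S=11)=100947/8388608, P(S=13)=33649/8388608, P(S=15)=8855/8388608, P(S=17)=1771/8388608, P(S=19)=253/8388608, P(S=21)=23/8388608, P(S=23)=1/8388608
E[|S_23|] = Σ_m |m|·P(S_23=m) = 32449872/8388608 = 2028117/524288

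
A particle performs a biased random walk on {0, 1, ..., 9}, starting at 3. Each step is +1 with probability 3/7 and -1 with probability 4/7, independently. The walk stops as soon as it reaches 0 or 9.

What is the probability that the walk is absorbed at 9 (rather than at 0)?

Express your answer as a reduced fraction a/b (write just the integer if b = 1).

Biased walk: p = 3/7, q = 4/7, r = q/p = 4/3
Gambler's ruin: P(hit 9 before 0 | start at 3) = (1 - r^a)/(1 - r^N)
r^3 = 64/27; r^9 = 262144/19683
P = (1 - 64/27) / (1 - 262144/19683) = -37/27 / -242461/19683 = 729/6553

Answer: 729/6553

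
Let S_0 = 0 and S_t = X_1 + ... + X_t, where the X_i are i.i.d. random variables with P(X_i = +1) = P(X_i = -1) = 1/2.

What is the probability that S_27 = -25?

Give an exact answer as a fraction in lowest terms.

Answer: 27/134217728

Derivation:
To reach position -25 after 27 steps: need 1 step of +1 and 26 of -1.
Favorable paths: C(27,1) = 27
Total paths: 2^27 = 134217728
P = 27/134217728 = 27/134217728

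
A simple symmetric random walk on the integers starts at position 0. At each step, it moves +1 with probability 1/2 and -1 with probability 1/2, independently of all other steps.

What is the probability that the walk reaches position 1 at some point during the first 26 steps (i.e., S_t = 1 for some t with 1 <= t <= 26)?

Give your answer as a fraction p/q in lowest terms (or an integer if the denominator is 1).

Answer: 7088533/8388608

Derivation:
Count via complement. Let g(t,s) = #length-t paths at position s with S_1..S_t all ≠ 1.
g(t,s) = g(t-1,s-1) + g(t-1,s+1) for s ≠ 1; g(t,1) = 0.
t=0: g(0,0)=1
t=1: g(1,-1)=1
t=2: g(2,-2)=1 g(2,0)=1
t=3: g(3,-3)=1 g(3,-1)=2
t=4: g(4,-4)=1 g(4,-2)=3 g(4,0)=2
t=5: g(5,-5)=1 g(5,-3)=4 g(5,-1)=5
t=6: g(6,-6)=1 g(6,-4)=5 g(6,-2)=9 g(6,0)=5
t=7: g(7,-7)=1 g(7,-5)=6 g(7,-3)=14 g(7,-1)=14
t=8: g(8,-8)=1 g(8,-6)=7 g(8,-4)=20 g(8,-2)=28 g(8,0)=14
t=9: g(9,-9)=1 g(9,-7)=8 g(9,-5)=27 g(9,-3)=48 g(9,-1)=42
t=10: g(10,-10)=1 g(10,-8)=9 g(10,-6)=35 g(10,-4)=75 g(10,-2)=90 g(10,0)=42
t=11: g(11,-11)=1 g(11,-9)=10 g(11,-7)=44 g(11,-5)=110 g(11,-3)=165 g(11,-1)=132
t=12: g(12,-12)=1 g(12,-10)=11 g(12,-8)=54 g(12,-6)=154 g(12,-4)=275 g(12,-2)=297 g(12,0)=132
t=13: g(13,-13)=1 g(13,-11)=12 g(13,-9)=65 g(13,-7)=208 g(13,-5)=429 g(13,-3)=572 g(13,-1)=429
t=14: g(14,-14)=1 g(14,-12)=13 g(14,-10)=77 g(14,-8)=273 g(14,-6)=637 g(14,-4)=1001 g(14,-2)=1001 g(14,0)=429
t=15: g(15,-15)=1 g(15,-13)=14 g(15,-11)=90 g(15,-9)=350 g(15,-7)=910 g(15,-5)=1638 g(15,-3)=2002 g(15,-1)=1430
t=16: g(16,-16)=1 g(16,-14)=15 g(16,-12)=104 g(16,-10)=440 g(16,-8)=1260 g(16,-6)=2548 g(16,-4)=3640 g(16,-2)=3432 g(16,0)=1430
t=17: g(17,-17)=1 g(17,-15)=16 g(17,-13)=119 g(17,-11)=544 g(17,-9)=1700 g(17,-7)=3808 g(17,-5)=6188 g(17,-3)=7072 g(17,-1)=4862
t=18: g(18,-18)=1 g(18,-16)=17 g(18,-14)=135 g(18,-12)=663 g(18,-10)=2244 g(18,-8)=5508 g(18,-6)=9996 g(18,-4)=13260 g(18,-2)=11934 g(18,0)=4862
t=19: g(19,-19)=1 g(19,-17)=18 g(19,-15)=152 g(19,-13)=798 g(19,-11)=2907 g(19,-9)=7752 g(19,-7)=15504 g(19,-5)=23256 g(19,-3)=25194 g(19,-1)=16796
t=20: g(20,-20)=1 g(20,-18)=19 g(20,-16)=170 g(20,-14)=950 g(20,-12)=3705 g(20,-10)=10659 g(20,-8)=23256 g(20,-6)=38760 g(20,-4)=48450 g(20,-2)=41990 g(20,0)=16796
t=21: g(21,-21)=1 g(21,-19)=20 g(21,-17)=189 g(21,-15)=1120 g(21,-13)=4655 g(21,-11)=14364 g(21,-9)=33915 g(21,-7)=62016 g(21,-5)=87210 g(21,-3)=90440 g(21,-1)=58786
t=22: g(22,-22)=1 g(22,-20)=21 g(22,-18)=209 g(22,-16)=1309 g(22,-14)=5775 g(22,-12)=19019 g(22,-10)=48279 g(22,-8)=95931 g(22,-6)=149226 g(22,-4)=177650 g(22,-2)=149226 g(22,0)=58786
t=23: g(23,-23)=1 g(23,-21)=22 g(23,-19)=230 g(23,-17)=1518 g(23,-15)=7084 g(23,-13)=24794 g(23,-11)=67298 g(23,-9)=144210 g(23,-7)=245157 g(23,-5)=326876 g(23,-3)=326876 g(23,-1)=208012
t=24: g(24,-24)=1 g(24,-22)=23 g(24,-20)=252 g(24,-18)=1748 g(24,-16)=8602 g(24,-14)=31878 g(24,-12)=92092 g(24,-10)=211508 g(24,-8)=389367 g(24,-6)=572033 g(24,-4)=653752 g(24,-2)=534888 g(24,0)=208012
t=25: g(25,-25)=1 g(25,-23)=24 g(25,-21)=275 g(25,-19)=2000 g(25,-17)=10350 g(25,-15)=40480 g(25,-13)=123970 g(25,-11)=303600 g(25,-9)=600875 g(25,-7)=961400 g(25,-5)=1225785 g(25,-3)=1188640 g(25,-1)=742900
t=26: g(26,-26)=1 g(26,-24)=25 g(26,-22)=299 g(26,-20)=2275 g(26,-18)=12350 g(26,-16)=50830 g(26,-14)=164450 g(26,-12)=427570 g(26,-10)=904475 g(26,-8)=1562275 g(26,-6)=2187185 g(26,-4)=2414425 g(26,-2)=1931540 g(26,0)=742900
Paths never hitting 1: Σ_s g(26,s) = 10400600
Paths hitting 1: 2^26 - 10400600 = 56708264
P = 56708264/67108864 = 7088533/8388608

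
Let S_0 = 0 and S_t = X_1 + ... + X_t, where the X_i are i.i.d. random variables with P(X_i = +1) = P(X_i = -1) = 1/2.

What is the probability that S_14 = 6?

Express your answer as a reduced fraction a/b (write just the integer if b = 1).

To reach position 6 after 14 steps: need 10 steps of +1 and 4 of -1.
Favorable paths: C(14,10) = 1001
Total paths: 2^14 = 16384
P = 1001/16384 = 1001/16384

Answer: 1001/16384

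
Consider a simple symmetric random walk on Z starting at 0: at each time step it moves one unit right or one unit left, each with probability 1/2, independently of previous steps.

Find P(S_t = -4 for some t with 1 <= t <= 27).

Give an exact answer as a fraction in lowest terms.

Answer: 1854169/4194304

Derivation:
Count via complement. Let g(t,s) = #length-t paths at position s with S_1..S_t all ≠ -4.
g(t,s) = g(t-1,s-1) + g(t-1,s+1) for s ≠ -4; g(t,-4) = 0.
t=0: g(0,0)=1
t=1: g(1,-1)=1 g(1,1)=1
t=2: g(2,-2)=1 g(2,0)=2 g(2,2)=1
t=3: g(3,-3)=1 g(3,-1)=3 g(3,1)=3 g(3,3)=1
t=4: g(4,-2)=4 g(4,0)=6 g(4,2)=4 g(4,4)=1
t=5: g(5,-3)=4 g(5,-1)=10 g(5,1)=10 g(5,3)=5 g(5,5)=1
t=6: g(6,-2)=14 g(6,0)=20 g(6,2)=15 g(6,4)=6 g(6,6)=1
t=7: g(7,-3)=14 g(7,-1)=34 g(7,1)=35 g(7,3)=21 g(7,5)=7 g(7,7)=1
t=8: g(8,-2)=48 g(8,0)=69 g(8,2)=56 g(8,4)=28 g(8,6)=8 g(8,8)=1
t=9: g(9,-3)=48 g(9,-1)=117 g(9,1)=125 g(9,3)=84 g(9,5)=36 g(9,7)=9 g(9,9)=1
t=10: g(10,-2)=165 g(10,0)=242 g(10,2)=209 g(10,4)=120 g(10,6)=45 g(10,8)=10 g(10,10)=1
t=11: g(11,-3)=165 g(11,-1)=407 g(11,1)=451 g(11,3)=329 g(11,5)=165 g(11,7)=55 g(11,9)=11 g(11,11)=1
t=12: g(12,-2)=572 g(12,0)=858 g(12,2)=780 g(12,4)=494 g(12,6)=220 g(12,8)=66 g(12,10)=12 g(12,12)=1
t=13: g(13,-3)=572 g(13,-1)=1430 g(13,1)=1638 g(13,3)=1274 g(13,5)=714 g(13,7)=286 g(13,9)=78 g(13,11)=13 g(13,13)=1
t=14: g(14,-2)=2002 g(14,0)=3068 g(14,2)=2912 g(14,4)=1988 g(14,6)=1000 g(14,8)=364 g(14,10)=91 g(14,12)=14 g(14,14)=1
t=15: g(15,-3)=2002 g(15,-1)=5070 g(15,1)=5980 g(15,3)=4900 g(15,5)=2988 g(15,7)=1364 g(15,9)=455 g(15,11)=105 g(15,13)=15 g(15,15)=1
t=16: g(16,-2)=7072 g(16,0)=11050 g(16,2)=10880 g(16,4)=7888 g(16,6)=4352 g(16,8)=1819 g(16,10)=560 g(16,12)=120 g(16,14)=16 g(16,16)=1
t=17: g(17,-3)=7072 g(17,-1)=18122 g(17,1)=21930 g(17,3)=18768 g(17,5)=12240 g(17,7)=6171 g(17,9)=2379 g(17,11)=680 g(17,13)=136 g(17,15)=17 g(17,17)=1
t=18: g(18,-2)=25194 g(18,0)=40052 g(18,2)=40698 g(18,4)=31008 g(18,6)=18411 g(18,8)=8550 g(18,10)=3059 g(18,12)=816 g(18,14)=153 g(18,16)=18 g(18,18)=1
t=19: g(19,-3)=25194 g(19,-1)=65246 g(19,1)=80750 g(19,3)=71706 g(19,5)=49419 g(19,7)=26961 g(19,9)=11609 g(19,11)=3875 g(19,13)=969 g(19,15)=171 g(19,17)=19 g(19,19)=1
t=20: g(20,-2)=90440 g(20,0)=145996 g(20,2)=152456 g(20,4)=121125 g(20,6)=76380 g(20,8)=38570 g(20,10)=15484 g(20,12)=4844 g(20,14)=1140 g(20,16)=190 g(20,18)=20 g(20,20)=1
t=21: g(21,-3)=90440 g(21,-1)=236436 g(21,1)=298452 g(21,3)=273581 g(21,5)=197505 g(21,7)=114950 g(21,9)=54054 g(21,11)=20328 g(21,13)=5984 g(21,15)=1330 g(21,17)=210 g(21,19)=21 g(21,21)=1
t=22: g(22,-2)=326876 g(22,0)=534888 g(22,2)=572033 g(22,4)=471086 g(22,6)=312455 g(22,8)=169004 g(22,10)=74382 g(22,12)=26312 g(22,14)=7314 g(22,16)=1540 g(22,18)=231 g(22,20)=22 g(22,22)=1
t=23: g(23,-3)=326876 g(23,-1)=861764 g(23,1)=1106921 g(23,3)=1043119 g(23,5)=783541 g(23,7)=481459 g(23,9)=243386 g(23,11)=100694 g(23,13)=33626 g(23,15)=8854 g(23,17)=1771 g(23,19)=253 g(23,21)=23 g(23,23)=1
t=24: g(24,-2)=1188640 g(24,0)=1968685 g(24,2)=2150040 g(24,4)=1826660 g(24,6)=1265000 g(24,8)=724845 g(24,10)=344080 g(24,12)=134320 g(24,14)=42480 g(24,16)=10625 g(24,18)=2024 g(24,20)=276 g(24,22)=24 g(24,24)=1
t=25: g(25,-3)=1188640 g(25,-1)=3157325 g(25,1)=4118725 g(25,3)=3976700 g(25,5)=3091660 g(25,7)=1989845 g(25,9)=1068925 g(25,11)=478400 g(25,13)=176800 g(25,15)=53105 g(25,17)=12649 g(25,19)=2300 g(25,21)=300 g(25,23)=25 g(25,25)=1
t=26: g(26,-2)=4345965 g(26,0)=7276050 g(26,2)=8095425 g(26,4)=7068360 g(26,6)=5081505 g(26,8)=3058770 g(26,10)=1547325 g(26,12)=655200 g(26,14)=229905 g(26,16)=65754 g(26,18)=14949 g(26,20)=2600 g(26,22)=325 g(26,24)=26 g(26,26)=1
t=27: g(27,-3)=4345965 g(27,-1)=11622015 g(27,1)=15371475 g(27,3)=15163785 g(27,5)=12149865 g(27,7)=8140275 g(27,9)=4606095 g(27,11)=2202525 g(27,13)=885105 g(27,15)=295659 g(27,17)=80703 g(27,19)=17549 g(27,21)=2925 g(27,23)=351 g(27,25)=27 g(27,27)=1
Paths never hitting -4: Σ_s g(27,s) = 74884320
Paths hitting -4: 2^27 - 74884320 = 59333408
P = 59333408/134217728 = 1854169/4194304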